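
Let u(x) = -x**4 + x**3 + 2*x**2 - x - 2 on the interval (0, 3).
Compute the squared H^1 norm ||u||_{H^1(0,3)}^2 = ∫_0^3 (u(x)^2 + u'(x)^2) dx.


||u||_{H^1}^2 = 294717/140

The H^1 norm (squared) on an interval (0, L) is
  ||u||_{H^1}^2 = ∫_0^L u(x)^2 dx + ∫_0^L u'(x)^2 dx.
Compute u'(x) = -4*x**3 + 3*x**2 + 4*x - 1.
Then u(x)^2 = x**8 - 2*x**7 - 3*x**6 + 6*x**5 + 6*x**4 - 8*x**3 - 7*x**2 + 4*x + 4 and u'(x)^2 = 16*x**6 - 24*x**5 - 23*x**4 + 32*x**3 + 10*x**2 - 8*x + 1.
Integrate each monomial from 0 to 3 using ∫_0^3 c·x^n dx = c·3^(n+1)/(n+1):
  ∫_0^3 u(x)^2 dx = ∫_0^3 (x^8 - 2*x^7 - 3*x^6 + 6*x^5 + 6*x^4 - 8*x^3 - 7*x^2 + 4*x + 4) dx. Term by term:
    ∫_0^3 x^8 dx = 2187;  ∫_0^3 -2*x^7 dx = -6561/4;  ∫_0^3 -3*x^6 dx = -6561/7;
    ∫_0^3 6*x^5 dx = 729;  ∫_0^3 6*x^4 dx = 1458/5;  ∫_0^3 -8*x^3 dx = -162;
    ∫_0^3 -7*x^2 dx = -63;  ∫_0^3 4*x dx = 18;  ∫_0^3 4 dx = 12.
  Sum: 2187 − 6561/4 − 6561/7 + 729 + 1458/5 − 162 − 63 + 18 + 12 = 60909/140.
  ∫_0^3 u'(x)^2 dx = ∫_0^3 (16*x^6 - 24*x^5 - 23*x^4 + 32*x^3 + 10*x^2 - 8*x + 1) dx. Term by term:
    ∫_0^3 16*x^6 dx = 34992/7;  ∫_0^3 -24*x^5 dx = -2916;  ∫_0^3 -23*x^4 dx = -5589/5;
    ∫_0^3 32*x^3 dx = 648;  ∫_0^3 10*x^2 dx = 90;  ∫_0^3 -8*x dx = -36;
    ∫_0^3 1 dx = 3.
  Sum: 34992/7 − 2916 − 5589/5 + 648 + 90 − 36 + 3 = 58452/35.
Adding: ||u||_{H^1}^2 = 60909/140 + 58452/35 = 294717/140.


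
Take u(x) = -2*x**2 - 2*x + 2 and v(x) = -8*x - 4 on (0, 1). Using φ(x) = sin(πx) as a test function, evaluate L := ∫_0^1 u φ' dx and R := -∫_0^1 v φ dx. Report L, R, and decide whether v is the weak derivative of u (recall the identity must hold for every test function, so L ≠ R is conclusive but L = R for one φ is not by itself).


LHS = 8/π, RHS = 16/π. No, v is not the weak derivative of u.

u(x) = -2*x**2 - 2*x + 2, classical derivative u'(x) = -4*x - 2.
φ(x) = sin(πx), so φ'(x) = π*cos(π*x).
Note φ(0) = φ(1) = 0, so the boundary term u·φ vanishes.
LHS = ∫_0^1 u(x) φ'(x) dx = ∫_0^1 (-2*π*x^2*cos(π*x) - 2*π*x*cos(π*x) + 2*π*cos(π*x)) dx. Term by term:
  ∫_0^1 2*π*cos(π*x) dx = 0;  ∫_0^1 -2*π*x*cos(π*x) dx = 4/π;  ∫_0^1 -2*π*x^2*cos(π*x) dx = 4/π.
Sum: 0 + 4/π + 4/π = 8/π.
So LHS = 8/π.
∫_0^1 v(x) φ(x) dx = ∫_0^1 (-8*x*sin(π*x) - 4*sin(π*x)) dx. Term by term:
  ∫_0^1 -4*sin(π*x) dx = -8/π;  ∫_0^1 -8*x*sin(π*x) dx = -8/π.
Sum: -8/π − 8/π = -16/π.
So RHS = -∫_0^1 v(x) φ(x) dx = 16/π.
LHS − RHS = -8/π ≠ 0, so the identity fails.
(For a valid weak derivative the identity must hold for EVERY test function, in particular this one. The failure shows v is NOT the weak derivative of u.)
Correct weak derivative would be u'(x) = -4*x - 2.


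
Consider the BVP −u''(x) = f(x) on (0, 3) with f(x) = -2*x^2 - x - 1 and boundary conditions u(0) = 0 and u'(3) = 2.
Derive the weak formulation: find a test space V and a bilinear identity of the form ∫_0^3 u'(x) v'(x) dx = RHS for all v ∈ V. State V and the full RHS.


V = {v ∈ H^1(0, 3) : v(0) = 0} (test functions vanish at x = 0 where u is specified); weak form: ∫_0^3 u'v' dx = ∫_0^3 (-2*x^2 - x - 1) v dx + 2·v(3) for all v ∈ V.

Multiply both sides by a test function v and integrate from 0 to 3:
  ∫_0^3 −u''(x) v(x) dx = ∫_0^3 f(x) v(x) dx.
Integrate the LHS by parts once:
  ∫_0^3 −u'' v dx = −[u'(x) v(x)]_0^3 + ∫_0^3 u'(x) v'(x) dx.
Thus ∫_0^3 u'(x) v'(x) dx = ∫_0^3 f(x) v(x) dx + [u'(x) v(x)]_0^3.
Choose V so that boundary terms are either known or forced to vanish.
Mixed BC: u(0) = 0 (Dirichlet) and u'(3) = 2 (Neumann). Define V = {v ∈ H^1(0, 3) : v(0) = 0}. Then [u' v]_0^3 = u'(3)·v(3) − u'(0)·0 = 2·v(3).
Weak formulation: find u (satisfying any essential BC) such that ∫_0^3 u'(x) v'(x) dx = ∫_0^3 f v dx + 2·v(3) for all v ∈ V (Dirichlet at 0 absorbed into V; Neumann datum at x = 3 contributes the boundary term).
Substituting f(x) = -2*x^2 - x - 1, the right-hand side is ∫_0^3 (-2*x^2 - x - 1) v dx + 2·v(3).


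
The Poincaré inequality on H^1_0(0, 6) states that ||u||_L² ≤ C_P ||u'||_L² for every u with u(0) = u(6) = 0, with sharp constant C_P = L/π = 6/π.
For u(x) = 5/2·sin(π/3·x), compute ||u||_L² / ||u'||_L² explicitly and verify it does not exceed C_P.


||u||_L² / ||u'||_L² = 3/π < C_P = 6/π.

u(x) = 5/2·sin(π/3·x), so u'(x) = 5*π*cos(π*x/3)/6.
Writing u(x) = A·sin(kπx/L) with A = 5/2 and k = 2, use ∫_0^L sin²(kπx/L) dx = L/2 and ∫_0^L cos²(kπx/L) dx = L/2.
u² = 25/4·sin²(π/3·x) and (u')² = 25*π^2/36·cos²(π/3·x), and each of sin², cos² integrates to L/2 = 3 over (0, 6).
∫_0^6 u² dx = 75/4, so ||u||_L² = 5*sqrt(3)/2.
∫_0^6 (u')² dx = 25*π^2/12, so ||u'||_L² = 5*sqrt(3)*π/6.
Ratio ||u||_L² / ||u'||_L² = 3/π.
Sharp Poincaré constant on H^1_0(0, 6) is C_P = L/π = 6/π, achieved by sin(π/6·x).
This is the k = 2 harmonic; the ratio L/(kπ) is strictly less than C_P = L/π, consistent with the sharp inequality ||u||_L² ≤ C_P ||u'||_L².


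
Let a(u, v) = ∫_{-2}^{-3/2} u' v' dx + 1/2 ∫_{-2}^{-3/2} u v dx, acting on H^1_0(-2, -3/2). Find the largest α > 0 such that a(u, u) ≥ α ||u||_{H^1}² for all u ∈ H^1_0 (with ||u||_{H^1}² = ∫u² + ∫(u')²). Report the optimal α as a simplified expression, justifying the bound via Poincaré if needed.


α = (1 + 8*π^2)/(2*(1 + 4*π^2))

Coercivity of a(·,·) on H^1_0(-2, -3/2) means a(u, u) ≥ α ||u||_{H^1}² for every u ∈ H^1_0.
The interval has length L = 1/2, and Poincaré/coercivity depend only on L. Here a(u, u) = ∫(u')² + (1/2)·∫u².
Here 0 < c = 1/2 < 1. The condition a(u,u) ≥ α||u||_{H^1}² reads (1−α)∫(u')² ≥ (α−c)∫u². Any admissible α is ≤ 1 (rapidly oscillating u have ∫u²/∫(u')² → 0), and α = 1 would force 0 ≥ (1−c)∫u², impossible since c < 1; so 1−α > 0. By the sharp Poincaré inequality on H^1_0 of an interval of length L, ∫(u')² ≥ (π/L)²∫u² with equality for the first sine mode sin(π(x−x₀)/L) (x₀ the left endpoint), so the inequality holds for all u iff (1−α)(π/L)² ≥ α − c, i.e. α ≤ ((π/L)² + c)/((π/L)² + 1) = (1 + c(L/π)²)/(1 + (L/π)²). With (π/L)² = 4*π^2 and c = 1/2, the largest admissible constant is α = ((π/L)² + c)/((π/L)² + 1).
Simplifying, α = (1 + 8*π^2)/(2*(1 + 4*π^2)).


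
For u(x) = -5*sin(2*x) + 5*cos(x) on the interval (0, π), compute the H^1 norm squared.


||u||_{H^1(0,π)}^2 = -400/3 + 175*π/2

u'(x) = -5*sin(x) - 10*cos(2*x).
Expand u² and (u')² and integrate term by term on (0, π), using: for integers n ≥ 1, ∫_0^π sin²(nx) dx = ∫_0^π cos²(nx) dx = π/2; for n ≠ n', ∫_0^π sin(nx)sin(n'x) dx = ∫_0^π cos(nx)cos(n'x) dx = 0; and by product-to-sum, ∫_0^π sin(nx)cos(n'x) dx = ½∫_0^π [sin((n+n')x) + sin((n−n')x)] dx, which is 0 when n+n' is even and 2n/(n²−n'²) when n+n' is odd (it need not vanish on (0, π)).
  u² squared terms: (-5)²·∫sin(2x)² dx = 25·π/2 = 25*π/2;  (5)²·∫cos(x)² dx = 25·π/2 = 25*π/2.
  u² cross terms: 2·(-5)·(5)·∫sin(2x)·cos(x) dx = -50·(4/3) = -200/3.
  So ∫_0^π u² dx = 25*π/2 + 25*π/2 − 200/3 = -200/3 + 25*π.
  (u')² squared terms: (-10)²·∫cos(2x)² dx = 100·π/2 = 50*π;  (-5)²·∫sin(x)² dx = 25·π/2 = 25*π/2.
  (u')² cross terms: 2·(-10)·(-5)·∫cos(2x)·sin(x) dx = 100·(-2/3) = -200/3.
  So ∫_0^π (u')² dx = 50*π + 25*π/2 − 200/3 = -200/3 + 125*π/2.
||u||_{H^1}^2 = (-200/3 + 25*π) + (-200/3 + 125*π/2) = -400/3 + 175*π/2.


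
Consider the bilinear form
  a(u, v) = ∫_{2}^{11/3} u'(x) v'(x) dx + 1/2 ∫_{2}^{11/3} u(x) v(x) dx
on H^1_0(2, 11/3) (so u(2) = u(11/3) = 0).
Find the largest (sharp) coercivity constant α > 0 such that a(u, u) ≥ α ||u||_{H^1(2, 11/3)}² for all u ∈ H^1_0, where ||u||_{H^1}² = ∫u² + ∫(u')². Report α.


α = (25 + 18*π^2)/(2*(25 + 9*π^2))

Coercivity of a(·,·) on H^1_0(2, 11/3) means a(u, u) ≥ α ||u||_{H^1}² for every u ∈ H^1_0.
The interval has length L = 5/3, and Poincaré/coercivity depend only on L. Here a(u, u) = ∫(u')² + (1/2)·∫u².
Here 0 < c = 1/2 < 1. The condition a(u,u) ≥ α||u||_{H^1}² reads (1−α)∫(u')² ≥ (α−c)∫u². Any admissible α is ≤ 1 (rapidly oscillating u have ∫u²/∫(u')² → 0), and α = 1 would force 0 ≥ (1−c)∫u², impossible since c < 1; so 1−α > 0. By the sharp Poincaré inequality on H^1_0 of an interval of length L, ∫(u')² ≥ (π/L)²∫u² with equality for the first sine mode sin(π(x−x₀)/L) (x₀ the left endpoint), so the inequality holds for all u iff (1−α)(π/L)² ≥ α − c, i.e. α ≤ ((π/L)² + c)/((π/L)² + 1) = (1 + c(L/π)²)/(1 + (L/π)²). With (π/L)² = 9*π^2/25 and c = 1/2, the largest admissible constant is α = ((π/L)² + c)/((π/L)² + 1).
Simplifying, α = (25 + 18*π^2)/(2*(25 + 9*π^2)).


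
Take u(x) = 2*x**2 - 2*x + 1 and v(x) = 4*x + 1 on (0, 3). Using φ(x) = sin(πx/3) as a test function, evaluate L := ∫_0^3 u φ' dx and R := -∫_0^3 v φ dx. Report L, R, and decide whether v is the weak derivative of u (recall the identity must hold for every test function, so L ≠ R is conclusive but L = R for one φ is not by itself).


LHS = -24/π, RHS = -42/π. No, v is not the weak derivative of u.

u(x) = 2*x**2 - 2*x + 1, classical derivative u'(x) = 4*x - 2.
φ(x) = sin(πx/3), so φ'(x) = π*cos(π*x/3)/3.
Note φ(0) = φ(3) = 0, so the boundary term u·φ vanishes.
LHS = ∫_0^3 u(x) φ'(x) dx = ∫_0^3 (2*π*x^2*cos(π*x/3)/3 - 2*π*x*cos(π*x/3)/3 + π*cos(π*x/3)/3) dx. Term by term:
  ∫_0^3 π*cos(π*x/3)/3 dx = 0;  ∫_0^3 -2*π*x*cos(π*x/3)/3 dx = 12/π;  ∫_0^3 2*π*x^2*cos(π*x/3)/3 dx = -36/π.
Sum: 0 + 12/π − 36/π = -24/π.
So LHS = -24/π.
∫_0^3 v(x) φ(x) dx = ∫_0^3 (4*x*sin(π*x/3) + sin(π*x/3)) dx. Term by term:
  ∫_0^3 4*x*sin(π*x/3) dx = 36/π;  ∫_0^3 sin(π*x/3) dx = 6/π.
Sum: 36/π + 6/π = 42/π.
So RHS = -∫_0^3 v(x) φ(x) dx = -42/π.
LHS − RHS = 18/π ≠ 0, so the identity fails.
(For a valid weak derivative the identity must hold for EVERY test function, in particular this one. The failure shows v is NOT the weak derivative of u.)
Correct weak derivative would be u'(x) = 4*x - 2.


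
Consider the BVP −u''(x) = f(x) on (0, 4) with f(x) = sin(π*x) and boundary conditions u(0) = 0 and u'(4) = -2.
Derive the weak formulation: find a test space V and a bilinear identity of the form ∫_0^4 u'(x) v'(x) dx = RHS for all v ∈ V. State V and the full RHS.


V = {v ∈ H^1(0, 4) : v(0) = 0} (test functions vanish at x = 0 where u is specified); weak form: ∫_0^4 u'v' dx = ∫_0^4 (sin(π*x)) v dx − 2·v(4) for all v ∈ V.

Multiply both sides by a test function v and integrate from 0 to 4:
  ∫_0^4 −u''(x) v(x) dx = ∫_0^4 f(x) v(x) dx.
Integrate the LHS by parts once:
  ∫_0^4 −u'' v dx = −[u'(x) v(x)]_0^4 + ∫_0^4 u'(x) v'(x) dx.
Thus ∫_0^4 u'(x) v'(x) dx = ∫_0^4 f(x) v(x) dx + [u'(x) v(x)]_0^4.
Choose V so that boundary terms are either known or forced to vanish.
Mixed BC: u(0) = 0 (Dirichlet) and u'(4) = -2 (Neumann). Define V = {v ∈ H^1(0, 4) : v(0) = 0}. Then [u' v]_0^4 = u'(4)·v(4) − u'(0)·0 = − 2·v(4).
Weak formulation: find u (satisfying any essential BC) such that ∫_0^4 u'(x) v'(x) dx = ∫_0^4 f v dx − 2·v(4) for all v ∈ V (Dirichlet at 0 absorbed into V; Neumann datum at x = 4 contributes the boundary term).
Substituting f(x) = sin(π*x), the right-hand side is ∫_0^4 (sin(π*x)) v dx − 2·v(4).


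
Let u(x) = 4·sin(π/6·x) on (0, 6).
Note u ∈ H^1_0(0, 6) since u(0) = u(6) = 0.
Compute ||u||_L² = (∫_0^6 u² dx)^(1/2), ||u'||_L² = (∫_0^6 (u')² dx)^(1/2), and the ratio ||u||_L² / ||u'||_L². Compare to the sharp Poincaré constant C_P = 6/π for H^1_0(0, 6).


||u||_L² / ||u'||_L² = 6/π = C_P.

u(x) = 4·sin(π/6·x), so u'(x) = 2*π*cos(π*x/6)/3.
Writing u(x) = A·sin(kπx/L) with A = 4 and k = 1, use ∫_0^L sin²(kπx/L) dx = L/2 and ∫_0^L cos²(kπx/L) dx = L/2.
u² = 16·sin²(π/6·x) and (u')² = 4*π^2/9·cos²(π/6·x), and each of sin², cos² integrates to L/2 = 3 over (0, 6).
∫_0^6 u² dx = 48, so ||u||_L² = 4*sqrt(3).
∫_0^6 (u')² dx = 4*π^2/3, so ||u'||_L² = 2*sqrt(3)*π/3.
Ratio ||u||_L² / ||u'||_L² = 6/π.
Sharp Poincaré constant on H^1_0(0, 6) is C_P = L/π = 6/π, achieved by sin(π/6·x).
This is the k = 1 eigenfunction (up to amplitude), so the ratio equals the sharp Poincaré constant exactly.


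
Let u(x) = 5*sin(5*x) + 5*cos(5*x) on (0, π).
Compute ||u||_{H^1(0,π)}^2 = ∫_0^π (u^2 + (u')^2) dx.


||u||_{H^1(0,π)}^2 = 650*π

u'(x) = -25*sin(5*x) + 25*cos(5*x).
Expand u² and (u')² and integrate term by term on (0, π), using: for integers n ≥ 1, ∫_0^π sin²(nx) dx = ∫_0^π cos²(nx) dx = π/2; for n ≠ n', ∫_0^π sin(nx)sin(n'x) dx = ∫_0^π cos(nx)cos(n'x) dx = 0; and by product-to-sum, ∫_0^π sin(nx)cos(n'x) dx = ½∫_0^π [sin((n+n')x) + sin((n−n')x)] dx, which is 0 when n+n' is even and 2n/(n²−n'²) when n+n' is odd (it need not vanish on (0, π)).
  u² squared terms: (5)²·∫cos(5x)² dx = 25·π/2 = 25*π/2;  (5)²·∫sin(5x)² dx = 25·π/2 = 25*π/2.
  u² cross terms: 2·(5)·(5)·∫cos(5x)·sin(5x) dx = 50·(0) = 0.
  So ∫_0^π u² dx = 25*π/2 + 25*π/2 + 0 = 25*π.
  (u')² squared terms: (-25)²·∫sin(5x)² dx = 625·π/2 = 625*π/2;  (25)²·∫cos(5x)² dx = 625·π/2 = 625*π/2.
  (u')² cross terms: 2·(-25)·(25)·∫sin(5x)·cos(5x) dx = -1250·(0) = 0.
  So ∫_0^π (u')² dx = 625*π/2 + 625*π/2 + 0 = 625*π.
||u||_{H^1}^2 = (25*π) + (625*π) = 650*π.


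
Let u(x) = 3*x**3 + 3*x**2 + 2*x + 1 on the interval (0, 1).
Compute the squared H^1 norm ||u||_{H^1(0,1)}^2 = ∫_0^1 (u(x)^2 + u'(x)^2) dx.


||u||_{H^1}^2 = 21529/210

The H^1 norm (squared) on an interval (0, L) is
  ||u||_{H^1}^2 = ∫_0^L u(x)^2 dx + ∫_0^L u'(x)^2 dx.
Compute u'(x) = 9*x**2 + 6*x + 2.
Then u(x)^2 = 9*x**6 + 18*x**5 + 21*x**4 + 18*x**3 + 10*x**2 + 4*x + 1 and u'(x)^2 = 81*x**4 + 108*x**3 + 72*x**2 + 24*x + 4.
Integrate each monomial from 0 to 1 using ∫_0^1 c·x^n dx = c·1^(n+1)/(n+1):
  ∫_0^1 u(x)^2 dx = ∫_0^1 (9*x^6 + 18*x^5 + 21*x^4 + 18*x^3 + 10*x^2 + 4*x + 1) dx. Term by term:
    ∫_0^1 9*x^6 dx = 9/7;  ∫_0^1 18*x^5 dx = 3;  ∫_0^1 21*x^4 dx = 21/5;
    ∫_0^1 18*x^3 dx = 9/2;  ∫_0^1 10*x^2 dx = 10/3;  ∫_0^1 4*x dx = 2;
    ∫_0^1 1 dx = 1.
  Sum: 9/7 + 3 + 21/5 + 9/2 + 10/3 + 2 + 1 = 4057/210.
  ∫_0^1 u'(x)^2 dx = ∫_0^1 (81*x^4 + 108*x^3 + 72*x^2 + 24*x + 4) dx. Term by term:
    ∫_0^1 81*x^4 dx = 81/5;  ∫_0^1 108*x^3 dx = 27;  ∫_0^1 72*x^2 dx = 24;
    ∫_0^1 24*x dx = 12;  ∫_0^1 4 dx = 4.
  Sum: 81/5 + 27 + 24 + 12 + 4 = 416/5.
Adding: ||u||_{H^1}^2 = 4057/210 + 416/5 = 21529/210.


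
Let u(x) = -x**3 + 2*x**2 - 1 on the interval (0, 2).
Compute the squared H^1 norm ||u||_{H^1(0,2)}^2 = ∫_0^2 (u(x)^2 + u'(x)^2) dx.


||u||_{H^1}^2 = 506/105

The H^1 norm (squared) on an interval (0, L) is
  ||u||_{H^1}^2 = ∫_0^L u(x)^2 dx + ∫_0^L u'(x)^2 dx.
Compute u'(x) = -3*x**2 + 4*x.
Then u(x)^2 = x**6 - 4*x**5 + 4*x**4 + 2*x**3 - 4*x**2 + 1 and u'(x)^2 = 9*x**4 - 24*x**3 + 16*x**2.
Integrate each monomial from 0 to 2 using ∫_0^2 c·x^n dx = c·2^(n+1)/(n+1):
  ∫_0^2 u(x)^2 dx = ∫_0^2 (x^6 - 4*x^5 + 4*x^4 + 2*x^3 - 4*x^2 + 1) dx. Term by term:
    ∫_0^2 x^6 dx = 128/7;  ∫_0^2 -4*x^5 dx = -128/3;  ∫_0^2 4*x^4 dx = 128/5;
    ∫_0^2 2*x^3 dx = 8;  ∫_0^2 -4*x^2 dx = -32/3;  ∫_0^2 1 dx = 2.
  Sum: 128/7 − 128/3 + 128/5 + 8 − 32/3 + 2 = 58/105.
  ∫_0^2 u'(x)^2 dx = ∫_0^2 (9*x^4 - 24*x^3 + 16*x^2) dx. Term by term:
    ∫_0^2 9*x^4 dx = 288/5;  ∫_0^2 -24*x^3 dx = -96;  ∫_0^2 16*x^2 dx = 128/3.
  Sum: 288/5 − 96 + 128/3 = 64/15.
Adding: ||u||_{H^1}^2 = 58/105 + 64/15 = 506/105.


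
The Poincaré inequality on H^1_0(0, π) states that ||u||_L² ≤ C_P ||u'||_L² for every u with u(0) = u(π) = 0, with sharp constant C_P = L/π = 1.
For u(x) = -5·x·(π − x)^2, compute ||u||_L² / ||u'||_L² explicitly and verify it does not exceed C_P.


||u||_L² / ||u'||_L² = sqrt(14)*π/14 < C_P = 1.

u(x) = -5·x·(π − x)^2, so u'(x) = 5*(π - 3*x)*(x - π).
u(x) = -5·x·(π − x)^2 vanishes at x = 0 and x = π, so u ∈ H^1_0(0, π). Differentiate via the product rule and integrate the resulting polynomials term by term.
  ∫_0^π u² dx = ∫_0^π (25*x^6 - 100*π*x^5 + 150*π^2*x^4 - 100*π^3*x^3 + 25*π^4*x^2) dx. Term by term:
    ∫_0^π 25*x^6 dx = 25*π^7/7;  ∫_0^π -100*π*x^5 dx = -50*π^7/3;  ∫_0^π 150*π^2*x^4 dx = 30*π^7;
    ∫_0^π -100*π^3*x^3 dx = -25*π^7;  ∫_0^π 25*π^4*x^2 dx = 25*π^7/3.
  Sum: 25*π^7/7 − 50*π^7/3 + 30*π^7 − 25*π^7 + 25*π^7/3 = 5*π^7/21.
  ∫_0^π (u')² dx = ∫_0^π (225*x^4 - 600*π*x^3 + 550*π^2*x^2 - 200*π^3*x + 25*π^4) dx. Term by term:
    ∫_0^π 225*x^4 dx = 45*π^5;  ∫_0^π -600*π*x^3 dx = -150*π^5;  ∫_0^π 550*π^2*x^2 dx = 550*π^5/3;
    ∫_0^π -200*π^3*x dx = -100*π^5;  ∫_0^π 25*π^4 dx = 25*π^5.
  Sum: 45*π^5 − 150*π^5 + 550*π^5/3 − 100*π^5 + 25*π^5 = 10*π^5/3.
∫_0^π u² dx = 5*π^7/21, so ||u||_L² = sqrt(105)*π^(7/2)/21.
∫_0^π (u')² dx = 10*π^5/3, so ||u'||_L² = sqrt(30)*π^(5/2)/3.
Ratio ||u||_L² / ||u'||_L² = sqrt(14)*π/14.
Sharp Poincaré constant on H^1_0(0, π) is C_P = L/π = 1, achieved by sin(x).
A polynomial bump cannot attain the sharp Poincaré constant (only the first sine eigenfunction does), so the ratio is strictly less than C_P, consistent with ||u||_L² ≤ C_P ||u'||_L².


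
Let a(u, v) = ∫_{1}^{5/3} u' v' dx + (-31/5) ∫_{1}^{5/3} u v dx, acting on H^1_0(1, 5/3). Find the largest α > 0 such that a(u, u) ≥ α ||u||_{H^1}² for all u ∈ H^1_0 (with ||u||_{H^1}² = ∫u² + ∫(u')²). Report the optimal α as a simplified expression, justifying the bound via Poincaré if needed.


α = (-124 + 45*π^2)/(5*(4 + 9*π^2))

Coercivity of a(·,·) on H^1_0(1, 5/3) means a(u, u) ≥ α ||u||_{H^1}² for every u ∈ H^1_0.
The interval has length L = 2/3, and Poincaré/coercivity depend only on L. Here a(u, u) = ∫(u')² + (-31/5)·∫u².
Here c = -31/5 < 0 with |c| < (π/L)² = 9*π^2/4, so coercivity still holds. The condition a(u,u) ≥ α||u||_{H^1}² reads (1−α)∫(u')² ≥ (α−c)∫u². Any admissible α is ≤ 1 (rapidly oscillating u have ∫u²/∫(u')² → 0), and α = 1 would force 0 ≥ (1−c)∫u², impossible since c < 1; so 1−α > 0. By the sharp Poincaré inequality on H^1_0 of an interval of length L, ∫(u')² ≥ (π/L)²∫u² with equality for the first sine mode sin(π(x−x₀)/L) (x₀ the left endpoint), so the inequality holds for all u iff (1−α)(π/L)² ≥ α − c, i.e. α ≤ ((π/L)² + c)/((π/L)² + 1) = (1 + c(L/π)²)/(1 + (L/π)²). (Direct route, valid since c ≤ 0: Poincaré gives c∫u² ≥ c(L/π)²∫(u')², so a(u,u) ≥ (1 + c(L/π)²)∫(u')², while ||u||_{H^1}² ≤ (1 + (L/π)²)∫(u')²; dividing yields the same α.) With (π/L)² = 9*π^2/4 and c = -31/5, the largest admissible constant is α = ((π/L)² + c)/((π/L)² + 1).
Simplifying, α = (-124 + 45*π^2)/(5*(4 + 9*π^2)).


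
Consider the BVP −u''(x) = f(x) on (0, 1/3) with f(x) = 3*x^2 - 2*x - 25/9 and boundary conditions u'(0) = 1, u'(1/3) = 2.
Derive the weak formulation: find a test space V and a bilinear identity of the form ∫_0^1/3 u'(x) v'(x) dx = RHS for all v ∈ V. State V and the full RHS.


V = H^1(0, 1/3) (v unrestricted at boundary; u is determined up to an additive constant); weak form: ∫_0^1/3 u'v' dx = ∫_0^1/3 (3*x^2 - 2*x - 25/9) v dx + 2·v(1/3) − v(0) for all v ∈ V.

Multiply both sides by a test function v and integrate from 0 to 1/3:
  ∫_0^1/3 −u''(x) v(x) dx = ∫_0^1/3 f(x) v(x) dx.
Integrate the LHS by parts once:
  ∫_0^1/3 −u'' v dx = −[u'(x) v(x)]_0^1/3 + ∫_0^1/3 u'(x) v'(x) dx.
Thus ∫_0^1/3 u'(x) v'(x) dx = ∫_0^1/3 f(x) v(x) dx + [u'(x) v(x)]_0^1/3.
Choose V so that boundary terms are either known or forced to vanish.
u has inhomogeneous Neumann u'(0) = 1, u'(1/3) = 2. [u' v]_0^1/3 = (2)·v(1/3) − (1)·v(0) = 2·v(1/3) − v(0). Take V = H^1(0, 1/3); boundary term becomes part of RHS.
Weak formulation: find u (satisfying any essential BC) such that ∫_0^1/3 u'(x) v'(x) dx = ∫_0^1/3 f v dx + 2·v(1/3) − v(0) for all v ∈ V (Neumann data are natural BCs: they enter the RHS as boundary terms).
Substituting f(x) = 3*x^2 - 2*x - 25/9, the right-hand side is ∫_0^1/3 (3*x^2 - 2*x - 25/9) v dx + 2·v(1/3) − v(0).
Compatibility check (pure Neumann): taking v ≡ 1 ∈ V gives 0 = ∫_0^1/3 f dx + (2) − (1), i.e. ∫_0^1/3 f dx must equal u'(0) − u'(1/3) = -1. Indeed ∫_0^1/3 (3*x^2 - 2*x - 25/9) dx = -1, so the data are compatible. The solution is then unique only up to an additive constant (fix it e.g. by requiring ∫_0^1/3 u dx = 0).


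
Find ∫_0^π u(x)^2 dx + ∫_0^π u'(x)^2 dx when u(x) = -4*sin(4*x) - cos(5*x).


||u||_{H^1(0,π)}^2 = -1664/9 + 149*π

u'(x) = 5*sin(5*x) - 16*cos(4*x).
Expand u² and (u')² and integrate term by term on (0, π), using: for integers n ≥ 1, ∫_0^π sin²(nx) dx = ∫_0^π cos²(nx) dx = π/2; for n ≠ n', ∫_0^π sin(nx)sin(n'x) dx = ∫_0^π cos(nx)cos(n'x) dx = 0; and by product-to-sum, ∫_0^π sin(nx)cos(n'x) dx = ½∫_0^π [sin((n+n')x) + sin((n−n')x)] dx, which is 0 when n+n' is even and 2n/(n²−n'²) when n+n' is odd (it need not vanish on (0, π)).
  u² squared terms: (-1)²·∫cos(5x)² dx = 1·π/2 = π/2;  (-4)²·∫sin(4x)² dx = 16·π/2 = 8*π.
  u² cross terms: 2·(-1)·(-4)·∫cos(5x)·sin(4x) dx = 8·(-8/9) = -64/9.
  So ∫_0^π u² dx = π/2 + 8*π − 64/9 = -64/9 + 17*π/2.
  (u')² squared terms: (-16)²·∫cos(4x)² dx = 256·π/2 = 128*π;  (5)²·∫sin(5x)² dx = 25·π/2 = 25*π/2.
  (u')² cross terms: 2·(-16)·(5)·∫cos(4x)·sin(5x) dx = -160·(10/9) = -1600/9.
  So ∫_0^π (u')² dx = 128*π + 25*π/2 − 1600/9 = -1600/9 + 281*π/2.
||u||_{H^1}^2 = (-64/9 + 17*π/2) + (-1600/9 + 281*π/2) = -1664/9 + 149*π.


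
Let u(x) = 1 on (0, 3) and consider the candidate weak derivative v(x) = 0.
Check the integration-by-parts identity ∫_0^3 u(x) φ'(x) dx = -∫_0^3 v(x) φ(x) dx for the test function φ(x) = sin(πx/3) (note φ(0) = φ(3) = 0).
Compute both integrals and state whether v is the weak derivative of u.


LHS = 0, RHS = 0. Yes, v = u' weakly.

u(x) = 1, classical derivative u'(x) = 0.
φ(x) = sin(πx/3), so φ'(x) = π*cos(π*x/3)/3.
Note φ(0) = φ(3) = 0, so the boundary term u·φ vanishes.
LHS = ∫_0^3 u(x) φ'(x) dx = ∫_0^3 (π*cos(π*x/3)/3) dx. Term by term:
  ∫_0^3 π*cos(π*x/3)/3 dx = 0.
So LHS = 0.
∫_0^3 v(x) φ(x) dx = ∫_0^3 (0) dx. Term by term:
  ∫_0^3 0 dx = 0.
So RHS = -∫_0^3 v(x) φ(x) dx = 0.
LHS = RHS, so the identity holds for this test φ.
Moreover u is smooth here and v(x) = u'(x) = 0 pointwise, so the identity holds for every test function. Hence v is the weak derivative of u.


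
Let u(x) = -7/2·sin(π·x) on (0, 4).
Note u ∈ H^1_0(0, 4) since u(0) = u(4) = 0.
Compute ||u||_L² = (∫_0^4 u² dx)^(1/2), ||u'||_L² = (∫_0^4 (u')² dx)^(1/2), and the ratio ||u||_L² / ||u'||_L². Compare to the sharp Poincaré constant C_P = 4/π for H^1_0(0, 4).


||u||_L² / ||u'||_L² = 1/π < C_P = 4/π.

u(x) = -7/2·sin(π·x), so u'(x) = -7*π*cos(π*x)/2.
Writing u(x) = A·sin(kπx/L) with A = -7/2 and k = 4, use ∫_0^L sin²(kπx/L) dx = L/2 and ∫_0^L cos²(kπx/L) dx = L/2.
u² = 49/4·sin²(π·x) and (u')² = 49*π^2/4·cos²(π·x), and each of sin², cos² integrates to L/2 = 2 over (0, 4).
∫_0^4 u² dx = 49/2, so ||u||_L² = 7*sqrt(2)/2.
∫_0^4 (u')² dx = 49*π^2/2, so ||u'||_L² = 7*sqrt(2)*π/2.
Ratio ||u||_L² / ||u'||_L² = 1/π.
Sharp Poincaré constant on H^1_0(0, 4) is C_P = L/π = 4/π, achieved by sin(π/4·x).
This is the k = 4 harmonic; the ratio L/(kπ) is strictly less than C_P = L/π, consistent with the sharp inequality ||u||_L² ≤ C_P ||u'||_L².


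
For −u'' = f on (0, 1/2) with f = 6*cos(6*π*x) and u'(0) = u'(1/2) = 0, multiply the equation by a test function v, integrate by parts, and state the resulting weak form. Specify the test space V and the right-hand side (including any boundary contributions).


V = H^1(0, 1/2) (no boundary constraint on v; u is determined up to an additive constant); weak form: ∫_0^1/2 u'v' dx = ∫_0^1/2 (6*cos(6*π*x)) v dx for all v ∈ V.

Multiply both sides by a test function v and integrate from 0 to 1/2:
  ∫_0^1/2 −u''(x) v(x) dx = ∫_0^1/2 f(x) v(x) dx.
Integrate the LHS by parts once:
  ∫_0^1/2 −u'' v dx = −[u'(x) v(x)]_0^1/2 + ∫_0^1/2 u'(x) v'(x) dx.
Thus ∫_0^1/2 u'(x) v'(x) dx = ∫_0^1/2 f(x) v(x) dx + [u'(x) v(x)]_0^1/2.
Choose V so that boundary terms are either known or forced to vanish.
u has homogeneous Neumann: u'(0) = u'(1/2) = 0. So [u' v]_0^1/2 = 0·v(1/2) − 0·v(0) = 0 for any v; take V = H^1(0, 1/2).
Weak formulation: find u (satisfying any essential BC) such that ∫_0^1/2 u'(x) v'(x) dx = ∫_0^1/2 f v dx for all v ∈ V (homogeneous Neumann, so boundary terms vanish).
Substituting f(x) = 6*cos(6*π*x), the right-hand side is ∫_0^1/2 (6*cos(6*π*x)) v dx.
Compatibility check (pure Neumann): taking v ≡ 1 ∈ V gives 0 = ∫_0^1/2 f dx + (0) − (0), i.e. ∫_0^1/2 f dx must equal u'(0) − u'(1/2) = 0. Indeed ∫_0^1/2 (6*cos(6*π*x)) dx = 0, so the data are compatible. The solution is then unique only up to an additive constant (fix it e.g. by requiring ∫_0^1/2 u dx = 0).


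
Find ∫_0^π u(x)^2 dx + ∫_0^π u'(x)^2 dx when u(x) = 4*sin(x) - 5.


||u||_{H^1(0,π)}^2 = -80 + 41*π

u'(x) = 4*cos(x).
Expand u² and (u')² and integrate term by term on (0, π), using: for integers n ≥ 1, ∫_0^π sin²(nx) dx = ∫_0^π cos²(nx) dx = π/2; for n ≠ n', ∫_0^π sin(nx)sin(n'x) dx = ∫_0^π cos(nx)cos(n'x) dx = 0; and by product-to-sum, ∫_0^π sin(nx)cos(n'x) dx = ½∫_0^π [sin((n+n')x) + sin((n−n')x)] dx, which is 0 when n+n' is even and 2n/(n²−n'²) when n+n' is odd (it need not vanish on (0, π)). For the constant mode: ∫_0^π 1 dx = π, ∫_0^π cos(nx) dx = 0, ∫_0^π sin(nx) dx = (1−(−1)^n)/n.
  u² squared terms: (-5)²·∫1 dx = 25·π = 25*π;  (4)²·∫sin(x)² dx = 16·π/2 = 8*π.
  u² cross terms: 2·(-5)·(4)·∫1·sin(x) dx = -40·(2) = -80.
  So ∫_0^π u² dx = 25*π + 8*π − 80 = -80 + 33*π.
  (u')² squared terms: (4)²·∫cos(x)² dx = 16·π/2 = 8*π.
  So ∫_0^π (u')² dx = 8*π.
||u||_{H^1}^2 = (-80 + 33*π) + (8*π) = -80 + 41*π.


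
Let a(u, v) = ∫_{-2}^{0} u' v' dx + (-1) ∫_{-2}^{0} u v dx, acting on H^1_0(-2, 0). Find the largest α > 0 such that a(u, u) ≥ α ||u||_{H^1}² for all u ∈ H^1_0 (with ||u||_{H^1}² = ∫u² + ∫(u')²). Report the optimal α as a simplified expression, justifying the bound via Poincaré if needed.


α = (-4 + π^2)/(4 + π^2)

Coercivity of a(·,·) on H^1_0(-2, 0) means a(u, u) ≥ α ||u||_{H^1}² for every u ∈ H^1_0.
The interval has length L = 2, and Poincaré/coercivity depend only on L. Here a(u, u) = ∫(u')² + (-1)·∫u².
Here c = -1 < 0 with |c| < (π/L)² = π^2/4, so coercivity still holds. The condition a(u,u) ≥ α||u||_{H^1}² reads (1−α)∫(u')² ≥ (α−c)∫u². Any admissible α is ≤ 1 (rapidly oscillating u have ∫u²/∫(u')² → 0), and α = 1 would force 0 ≥ (1−c)∫u², impossible since c < 1; so 1−α > 0. By the sharp Poincaré inequality on H^1_0 of an interval of length L, ∫(u')² ≥ (π/L)²∫u² with equality for the first sine mode sin(π(x−x₀)/L) (x₀ the left endpoint), so the inequality holds for all u iff (1−α)(π/L)² ≥ α − c, i.e. α ≤ ((π/L)² + c)/((π/L)² + 1) = (1 + c(L/π)²)/(1 + (L/π)²). (Direct route, valid since c ≤ 0: Poincaré gives c∫u² ≥ c(L/π)²∫(u')², so a(u,u) ≥ (1 + c(L/π)²)∫(u')², while ||u||_{H^1}² ≤ (1 + (L/π)²)∫(u')²; dividing yields the same α.) With (π/L)² = π^2/4 and c = -1, the largest admissible constant is α = ((π/L)² + c)/((π/L)² + 1).
Simplifying, α = (-4 + π^2)/(4 + π^2).


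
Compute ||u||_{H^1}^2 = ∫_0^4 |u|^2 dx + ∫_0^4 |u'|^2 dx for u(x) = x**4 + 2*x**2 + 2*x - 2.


||u||_{H^1}^2 = 27439904/315

The H^1 norm (squared) on an interval (0, L) is
  ||u||_{H^1}^2 = ∫_0^L u(x)^2 dx + ∫_0^L u'(x)^2 dx.
Compute u'(x) = 4*x**3 + 4*x + 2.
Then u(x)^2 = x**8 + 4*x**6 + 4*x**5 + 8*x**3 - 4*x**2 - 8*x + 4 and u'(x)^2 = 16*x**6 + 32*x**4 + 16*x**3 + 16*x**2 + 16*x + 4.
Integrate each monomial from 0 to 4 using ∫_0^4 c·x^n dx = c·4^(n+1)/(n+1):
  ∫_0^4 u(x)^2 dx = ∫_0^4 (x^8 + 4*x^6 + 4*x^5 + 8*x^3 - 4*x^2 - 8*x + 4) dx. Term by term:
    ∫_0^4 x^8 dx = 262144/9;  ∫_0^4 4*x^6 dx = 65536/7;  ∫_0^4 4*x^5 dx = 8192/3;
    ∫_0^4 8*x^3 dx = 512;  ∫_0^4 -4*x^2 dx = -256/3;  ∫_0^4 -8*x dx = -64;
    ∫_0^4 4 dx = 16.
  Sum: 262144/9 + 65536/7 + 8192/3 + 512 − 256/3 − 64 + 16 = 2620720/63.
  ∫_0^4 u'(x)^2 dx = ∫_0^4 (16*x^6 + 32*x^4 + 16*x^3 + 16*x^2 + 16*x + 4) dx. Term by term:
    ∫_0^4 16*x^6 dx = 262144/7;  ∫_0^4 32*x^4 dx = 32768/5;  ∫_0^4 16*x^3 dx = 1024;
    ∫_0^4 16*x^2 dx = 1024/3;  ∫_0^4 16*x dx = 128;  ∫_0^4 4 dx = 16.
  Sum: 262144/7 + 32768/5 + 1024 + 1024/3 + 128 + 16 = 4778768/105.
Adding: ||u||_{H^1}^2 = 2620720/63 + 4778768/105 = 27439904/315.


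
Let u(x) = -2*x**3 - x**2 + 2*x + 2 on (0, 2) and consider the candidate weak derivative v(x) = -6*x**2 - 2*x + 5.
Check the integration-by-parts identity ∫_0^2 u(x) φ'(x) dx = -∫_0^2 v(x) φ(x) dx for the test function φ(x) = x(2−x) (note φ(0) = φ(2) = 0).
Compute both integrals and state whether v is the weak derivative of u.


LHS = 48/5, RHS = 28/5. No, v is not the weak derivative of u.

u(x) = -2*x**3 - x**2 + 2*x + 2, classical derivative u'(x) = -6*x**2 - 2*x + 2.
φ(x) = x(2−x), so φ'(x) = 2 - 2*x.
Note φ(0) = φ(2) = 0, so the boundary term u·φ vanishes.
LHS = ∫_0^2 u(x) φ'(x) dx = ∫_0^2 (4*x^4 - 2*x^3 - 6*x^2 + 4) dx. Term by term:
  ∫_0^2 4*x^4 dx = 128/5;  ∫_0^2 -2*x^3 dx = -8;  ∫_0^2 -6*x^2 dx = -16;
  ∫_0^2 4 dx = 8.
Sum: 128/5 − 8 − 16 + 8 = 48/5.
So LHS = 48/5.
∫_0^2 v(x) φ(x) dx = ∫_0^2 (6*x^4 - 10*x^3 - 9*x^2 + 10*x) dx. Term by term:
  ∫_0^2 6*x^4 dx = 192/5;  ∫_0^2 -10*x^3 dx = -40;  ∫_0^2 -9*x^2 dx = -24;
  ∫_0^2 10*x dx = 20.
Sum: 192/5 − 40 − 24 + 20 = -28/5.
So RHS = -∫_0^2 v(x) φ(x) dx = 28/5.
LHS − RHS = 4 ≠ 0, so the identity fails.
(For a valid weak derivative the identity must hold for EVERY test function, in particular this one. The failure shows v is NOT the weak derivative of u.)
Correct weak derivative would be u'(x) = -6*x**2 - 2*x + 2.


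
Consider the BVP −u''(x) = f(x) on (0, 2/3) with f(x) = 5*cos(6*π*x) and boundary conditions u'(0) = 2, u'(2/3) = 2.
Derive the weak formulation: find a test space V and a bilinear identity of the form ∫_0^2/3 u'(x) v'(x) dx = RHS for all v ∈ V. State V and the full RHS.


V = H^1(0, 2/3) (v unrestricted at boundary; u is determined up to an additive constant); weak form: ∫_0^2/3 u'v' dx = ∫_0^2/3 (5*cos(6*π*x)) v dx + 2·v(2/3) − 2·v(0) for all v ∈ V.

Multiply both sides by a test function v and integrate from 0 to 2/3:
  ∫_0^2/3 −u''(x) v(x) dx = ∫_0^2/3 f(x) v(x) dx.
Integrate the LHS by parts once:
  ∫_0^2/3 −u'' v dx = −[u'(x) v(x)]_0^2/3 + ∫_0^2/3 u'(x) v'(x) dx.
Thus ∫_0^2/3 u'(x) v'(x) dx = ∫_0^2/3 f(x) v(x) dx + [u'(x) v(x)]_0^2/3.
Choose V so that boundary terms are either known or forced to vanish.
u has inhomogeneous Neumann u'(0) = 2, u'(2/3) = 2. [u' v]_0^2/3 = (2)·v(2/3) − (2)·v(0) = 2·v(2/3) − 2·v(0). Take V = H^1(0, 2/3); boundary term becomes part of RHS.
Weak formulation: find u (satisfying any essential BC) such that ∫_0^2/3 u'(x) v'(x) dx = ∫_0^2/3 f v dx + 2·v(2/3) − 2·v(0) for all v ∈ V (Neumann data are natural BCs: they enter the RHS as boundary terms).
Substituting f(x) = 5*cos(6*π*x), the right-hand side is ∫_0^2/3 (5*cos(6*π*x)) v dx + 2·v(2/3) − 2·v(0).
Compatibility check (pure Neumann): taking v ≡ 1 ∈ V gives 0 = ∫_0^2/3 f dx + (2) − (2), i.e. ∫_0^2/3 f dx must equal u'(0) − u'(2/3) = 0. Indeed ∫_0^2/3 (5*cos(6*π*x)) dx = 0, so the data are compatible. The solution is then unique only up to an additive constant (fix it e.g. by requiring ∫_0^2/3 u dx = 0).


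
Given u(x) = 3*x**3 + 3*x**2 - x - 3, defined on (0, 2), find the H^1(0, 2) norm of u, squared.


||u||_{H^1}^2 = 130288/105

The H^1 norm (squared) on an interval (0, L) is
  ||u||_{H^1}^2 = ∫_0^L u(x)^2 dx + ∫_0^L u'(x)^2 dx.
Compute u'(x) = 9*x**2 + 6*x - 1.
Then u(x)^2 = 9*x**6 + 18*x**5 + 3*x**4 - 24*x**3 - 17*x**2 + 6*x + 9 and u'(x)^2 = 81*x**4 + 108*x**3 + 18*x**2 - 12*x + 1.
Integrate each monomial from 0 to 2 using ∫_0^2 c·x^n dx = c·2^(n+1)/(n+1):
  ∫_0^2 u(x)^2 dx = ∫_0^2 (9*x^6 + 18*x^5 + 3*x^4 - 24*x^3 - 17*x^2 + 6*x + 9) dx. Term by term:
    ∫_0^2 9*x^6 dx = 1152/7;  ∫_0^2 18*x^5 dx = 192;  ∫_0^2 3*x^4 dx = 96/5;
    ∫_0^2 -24*x^3 dx = -96;  ∫_0^2 -17*x^2 dx = -136/3;  ∫_0^2 6*x dx = 12;
    ∫_0^2 9 dx = 18.
  Sum: 1152/7 + 192 + 96/5 − 96 − 136/3 + 12 + 18 = 27766/105.
  ∫_0^2 u'(x)^2 dx = ∫_0^2 (81*x^4 + 108*x^3 + 18*x^2 - 12*x + 1) dx. Term by term:
    ∫_0^2 81*x^4 dx = 2592/5;  ∫_0^2 108*x^3 dx = 432;  ∫_0^2 18*x^2 dx = 48;
    ∫_0^2 -12*x dx = -24;  ∫_0^2 1 dx = 2.
  Sum: 2592/5 + 432 + 48 − 24 + 2 = 4882/5.
Adding: ||u||_{H^1}^2 = 27766/105 + 4882/5 = 130288/105.


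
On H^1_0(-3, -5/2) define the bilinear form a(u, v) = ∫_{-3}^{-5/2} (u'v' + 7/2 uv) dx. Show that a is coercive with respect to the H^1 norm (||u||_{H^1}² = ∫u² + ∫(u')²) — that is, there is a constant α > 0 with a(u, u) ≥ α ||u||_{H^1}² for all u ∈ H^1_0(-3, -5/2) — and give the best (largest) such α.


α = 1

Coercivity of a(·,·) on H^1_0(-3, -5/2) means a(u, u) ≥ α ||u||_{H^1}² for every u ∈ H^1_0.
The interval has length L = 1/2, and Poincaré/coercivity depend only on L. Here a(u, u) = ∫(u')² + (7/2)·∫u².
Here c = 7/2 ≥ 1, so a(u,u) = ∫(u')² + c∫u² ≥ ∫(u')² + ∫u² = ||u||_{H^1}², i.e. α = 1 works. No larger α is possible: a(u,u) ≥ α||u||_{H^1}² means (1−α)∫(u')² ≥ (α−c)∫u², and for the modes u_n = sin(nπ(x−x₀)/L) (x₀ the left endpoint) one has ∫u_n²/∫(u_n')² = (L/(nπ))² → 0, so a(u_n,u_n)/||u_n||_{H^1}² → 1. Hence the optimal constant is α = 1.
Therefore α = 1.


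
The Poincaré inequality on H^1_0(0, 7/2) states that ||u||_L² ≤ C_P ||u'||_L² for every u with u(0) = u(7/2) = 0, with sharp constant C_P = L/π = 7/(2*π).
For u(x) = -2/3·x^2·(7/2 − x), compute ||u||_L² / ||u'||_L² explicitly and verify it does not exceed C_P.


||u||_L² / ||u'||_L² = sqrt(14)/4 < C_P = 7/(2*π).

u(x) = -2/3·x^2·(7/2 − x), so u'(x) = 2*x*(3*x - 7)/3.
u(x) = -2/3·x^2·(7/2 − x) vanishes at x = 0 and x = 7/2, so u ∈ H^1_0(0, 7/2). Differentiate via the product rule and integrate the resulting polynomials term by term.
  ∫_0^7/2 u² dx = ∫_0^7/2 (4*x^6/9 - 28*x^5/9 + 49*x^4/9) dx. Term by term:
    ∫_0^7/2 4*x^6/9 dx = 117649/288;  ∫_0^7/2 -28*x^5/9 dx = -823543/864;  ∫_0^7/2 49*x^4/9 dx = 823543/1440.
  Sum: 117649/288 − 823543/864 + 823543/1440 = 117649/4320.
  ∫_0^7/2 (u')² dx = ∫_0^7/2 (4*x^4 - 56*x^3/3 + 196*x^2/9) dx. Term by term:
    ∫_0^7/2 4*x^4 dx = 16807/40;  ∫_0^7/2 -56*x^3/3 dx = -16807/24;  ∫_0^7/2 196*x^2/9 dx = 16807/54.
  Sum: 16807/40 − 16807/24 + 16807/54 = 16807/540.
∫_0^7/2 u² dx = 117649/4320, so ||u||_L² = 343*sqrt(30)/360.
∫_0^7/2 (u')² dx = 16807/540, so ||u'||_L² = 49*sqrt(105)/90.
Ratio ||u||_L² / ||u'||_L² = sqrt(14)/4.
Sharp Poincaré constant on H^1_0(0, 7/2) is C_P = L/π = 7/(2*π), achieved by sin(2*π/7·x).
A polynomial bump cannot attain the sharp Poincaré constant (only the first sine eigenfunction does), so the ratio is strictly less than C_P, consistent with ||u||_L² ≤ C_P ||u'||_L².


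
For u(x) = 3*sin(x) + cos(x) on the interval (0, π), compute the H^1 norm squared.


||u||_{H^1(0,π)}^2 = 10*π

u'(x) = -sin(x) + 3*cos(x).
Expand u² and (u')² and integrate term by term on (0, π), using: for integers n ≥ 1, ∫_0^π sin²(nx) dx = ∫_0^π cos²(nx) dx = π/2; for n ≠ n', ∫_0^π sin(nx)sin(n'x) dx = ∫_0^π cos(nx)cos(n'x) dx = 0; and by product-to-sum, ∫_0^π sin(nx)cos(n'x) dx = ½∫_0^π [sin((n+n')x) + sin((n−n')x)] dx, which is 0 when n+n' is even and 2n/(n²−n'²) when n+n' is odd (it need not vanish on (0, π)).
  u² squared terms: (3)²·∫sin(x)² dx = 9·π/2 = 9*π/2;  (1)²·∫cos(x)² dx = 1·π/2 = π/2.
  u² cross terms: 2·(3)·(1)·∫sin(x)·cos(x) dx = 6·(0) = 0.
  So ∫_0^π u² dx = 9*π/2 + π/2 + 0 = 5*π.
  (u')² squared terms: (-1)²·∫sin(x)² dx = 1·π/2 = π/2;  (3)²·∫cos(x)² dx = 9·π/2 = 9*π/2.
  (u')² cross terms: 2·(-1)·(3)·∫sin(x)·cos(x) dx = -6·(0) = 0.
  So ∫_0^π (u')² dx = π/2 + 9*π/2 + 0 = 5*π.
||u||_{H^1}^2 = (5*π) + (5*π) = 10*π.


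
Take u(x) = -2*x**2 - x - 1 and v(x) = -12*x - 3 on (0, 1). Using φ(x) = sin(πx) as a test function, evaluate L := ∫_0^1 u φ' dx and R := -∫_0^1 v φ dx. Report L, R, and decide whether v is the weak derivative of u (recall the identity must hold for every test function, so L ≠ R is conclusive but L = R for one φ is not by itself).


LHS = 6/π, RHS = 18/π. No, v is not the weak derivative of u.

u(x) = -2*x**2 - x - 1, classical derivative u'(x) = -4*x - 1.
φ(x) = sin(πx), so φ'(x) = π*cos(π*x).
Note φ(0) = φ(1) = 0, so the boundary term u·φ vanishes.
LHS = ∫_0^1 u(x) φ'(x) dx = ∫_0^1 (-2*π*x^2*cos(π*x) - π*x*cos(π*x) - π*cos(π*x)) dx. Term by term:
  ∫_0^1 -π*cos(π*x) dx = 0;  ∫_0^1 -π*x*cos(π*x) dx = 2/π;  ∫_0^1 -2*π*x^2*cos(π*x) dx = 4/π.
Sum: 0 + 2/π + 4/π = 6/π.
So LHS = 6/π.
∫_0^1 v(x) φ(x) dx = ∫_0^1 (-12*x*sin(π*x) - 3*sin(π*x)) dx. Term by term:
  ∫_0^1 -3*sin(π*x) dx = -6/π;  ∫_0^1 -12*x*sin(π*x) dx = -12/π.
Sum: -6/π − 12/π = -18/π.
So RHS = -∫_0^1 v(x) φ(x) dx = 18/π.
LHS − RHS = -12/π ≠ 0, so the identity fails.
(For a valid weak derivative the identity must hold for EVERY test function, in particular this one. The failure shows v is NOT the weak derivative of u.)
Correct weak derivative would be u'(x) = -4*x - 1.


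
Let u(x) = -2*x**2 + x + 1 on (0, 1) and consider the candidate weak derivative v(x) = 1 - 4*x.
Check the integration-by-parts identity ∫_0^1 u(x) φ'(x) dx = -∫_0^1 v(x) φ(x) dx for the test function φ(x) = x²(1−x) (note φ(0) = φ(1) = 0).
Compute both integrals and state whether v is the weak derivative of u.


LHS = 7/60, RHS = 7/60. Yes, v = u' weakly.

u(x) = -2*x**2 + x + 1, classical derivative u'(x) = 1 - 4*x.
φ(x) = x²(1−x), so φ'(x) = x*(2 - 3*x).
Note φ(0) = φ(1) = 0, so the boundary term u·φ vanishes.
LHS = ∫_0^1 u(x) φ'(x) dx = ∫_0^1 (6*x^4 - 7*x^3 - x^2 + 2*x) dx. Term by term:
  ∫_0^1 6*x^4 dx = 6/5;  ∫_0^1 -7*x^3 dx = -7/4;  ∫_0^1 -x^2 dx = -1/3;
  ∫_0^1 2*x dx = 1.
Sum: 6/5 − 7/4 − 1/3 + 1 = 7/60.
So LHS = 7/60.
∫_0^1 v(x) φ(x) dx = ∫_0^1 (4*x^4 - 5*x^3 + x^2) dx. Term by term:
  ∫_0^1 4*x^4 dx = 4/5;  ∫_0^1 -5*x^3 dx = -5/4;  ∫_0^1 x^2 dx = 1/3.
Sum: 4/5 − 5/4 + 1/3 = -7/60.
So RHS = -∫_0^1 v(x) φ(x) dx = 7/60.
LHS = RHS, so the identity holds for this test φ.
Moreover u is smooth here and v(x) = u'(x) = 1 - 4*x pointwise, so the identity holds for every test function. Hence v is the weak derivative of u.


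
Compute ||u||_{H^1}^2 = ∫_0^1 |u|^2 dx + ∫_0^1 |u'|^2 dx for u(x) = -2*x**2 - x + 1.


||u||_{H^1}^2 = 167/15

The H^1 norm (squared) on an interval (0, L) is
  ||u||_{H^1}^2 = ∫_0^L u(x)^2 dx + ∫_0^L u'(x)^2 dx.
Compute u'(x) = -4*x - 1.
Then u(x)^2 = 4*x**4 + 4*x**3 - 3*x**2 - 2*x + 1 and u'(x)^2 = 16*x**2 + 8*x + 1.
Integrate each monomial from 0 to 1 using ∫_0^1 c·x^n dx = c·1^(n+1)/(n+1):
  ∫_0^1 u(x)^2 dx = ∫_0^1 (4*x^4 + 4*x^3 - 3*x^2 - 2*x + 1) dx. Term by term:
    ∫_0^1 4*x^4 dx = 4/5;  ∫_0^1 4*x^3 dx = 1;  ∫_0^1 -3*x^2 dx = -1;
    ∫_0^1 -2*x dx = -1;  ∫_0^1 1 dx = 1.
  Sum: 4/5 + 1 − 1 − 1 + 1 = 4/5.
  ∫_0^1 u'(x)^2 dx = ∫_0^1 (16*x^2 + 8*x + 1) dx. Term by term:
    ∫_0^1 16*x^2 dx = 16/3;  ∫_0^1 8*x dx = 4;  ∫_0^1 1 dx = 1.
  Sum: 16/3 + 4 + 1 = 31/3.
Adding: ||u||_{H^1}^2 = 4/5 + 31/3 = 167/15.
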